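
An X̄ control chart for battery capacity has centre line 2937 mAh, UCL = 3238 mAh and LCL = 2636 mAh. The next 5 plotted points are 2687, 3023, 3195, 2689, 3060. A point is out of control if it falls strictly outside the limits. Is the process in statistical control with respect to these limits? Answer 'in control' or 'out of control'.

All 5 points lie within [2636, 3238].

in control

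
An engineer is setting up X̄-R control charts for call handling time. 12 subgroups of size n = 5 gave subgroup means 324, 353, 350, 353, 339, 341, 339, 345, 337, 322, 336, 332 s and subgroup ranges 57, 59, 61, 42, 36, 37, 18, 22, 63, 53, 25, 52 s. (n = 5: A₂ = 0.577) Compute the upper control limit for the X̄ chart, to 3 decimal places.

X̄̄ = (324 + 353 + 350 + 353 + 339 + 341 + 339 + 345 + 337 + 322 + 336 + 332) / 12 = 4071.0000 / 12 = 339.2500
R̄ = (57 + 59 + 61 + 42 + 36 + 37 + 18 + 22 + 63 + 53 + 25 + 52) / 12 = 525.0000 / 12 = 43.7500
UCL = X̄̄ + A₂·R̄ = 339.2500 + 0.577 × 43.7500 = 364.4937

364.494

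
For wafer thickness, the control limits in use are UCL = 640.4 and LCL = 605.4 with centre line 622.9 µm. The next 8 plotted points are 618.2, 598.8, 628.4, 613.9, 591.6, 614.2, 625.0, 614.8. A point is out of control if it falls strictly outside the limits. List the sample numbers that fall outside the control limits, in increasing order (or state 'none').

Compare each point to [605.4, 640.4]: sample 2 = 598.8 < LCL; sample 5 = 591.6 < LCL.

2, 5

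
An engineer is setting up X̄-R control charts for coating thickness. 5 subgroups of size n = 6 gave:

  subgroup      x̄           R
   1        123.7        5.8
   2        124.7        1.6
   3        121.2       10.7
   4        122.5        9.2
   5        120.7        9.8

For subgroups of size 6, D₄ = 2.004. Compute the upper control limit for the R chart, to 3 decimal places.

14.870

R̄ = (5.8 + 1.6 + 10.7 + 9.2 + 9.8) / 5 = 37.1000 / 5 = 7.4200
UCL_R = D₄·R̄ = 2.004 × 7.4200 = 14.8697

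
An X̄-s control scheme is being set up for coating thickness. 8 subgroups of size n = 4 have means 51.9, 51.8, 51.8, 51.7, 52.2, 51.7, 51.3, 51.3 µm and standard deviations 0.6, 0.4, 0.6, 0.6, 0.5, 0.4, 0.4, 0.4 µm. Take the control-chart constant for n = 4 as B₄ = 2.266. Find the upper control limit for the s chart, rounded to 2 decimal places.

s̄ = (0.6 + 0.4 + 0.6 + 0.6 + 0.5 + 0.4 + 0.4 + 0.4) / 8 = 0.4875
UCL_s = B₄·s̄ = 2.266 × 0.4875 = 1.1047

1.10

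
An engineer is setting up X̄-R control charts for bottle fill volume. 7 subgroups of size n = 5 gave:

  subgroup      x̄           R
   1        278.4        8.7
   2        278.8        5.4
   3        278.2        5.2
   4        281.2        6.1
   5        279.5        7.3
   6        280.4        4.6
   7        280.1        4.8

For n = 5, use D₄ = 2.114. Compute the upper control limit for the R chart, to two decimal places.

R̄ = (8.7 + 5.4 + 5.2 + 6.1 + 7.3 + 4.6 + 4.8) / 7 = 42.1000 / 7 = 6.0143
UCL_R = D₄·R̄ = 2.114 × 6.0143 = 12.7142

12.71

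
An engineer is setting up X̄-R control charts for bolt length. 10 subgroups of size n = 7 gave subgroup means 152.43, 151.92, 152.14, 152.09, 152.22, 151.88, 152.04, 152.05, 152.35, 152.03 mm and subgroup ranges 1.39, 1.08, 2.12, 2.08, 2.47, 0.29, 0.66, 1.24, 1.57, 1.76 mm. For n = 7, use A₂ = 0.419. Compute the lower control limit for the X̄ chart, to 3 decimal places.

151.501

X̄̄ = (152.43 + 151.92 + 152.14 + 152.09 + 152.22 + 151.88 + 152.04 + 152.05 + 152.35 + 152.03) / 10 = 1521.1500 / 10 = 152.1150
R̄ = (1.39 + 1.08 + 2.12 + 2.08 + 2.47 + 0.29 + 0.66 + 1.24 + 1.57 + 1.76) / 10 = 14.6600 / 10 = 1.4660
LCL = X̄̄ − A₂·R̄ = 152.1150 − 0.419 × 1.4660 = 151.5007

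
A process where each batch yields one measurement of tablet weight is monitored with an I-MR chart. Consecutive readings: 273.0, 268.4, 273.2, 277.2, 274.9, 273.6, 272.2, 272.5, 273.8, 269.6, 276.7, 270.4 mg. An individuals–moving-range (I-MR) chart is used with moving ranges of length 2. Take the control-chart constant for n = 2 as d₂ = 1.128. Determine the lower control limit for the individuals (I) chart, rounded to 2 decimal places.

263.87

X̄ = (273.0 + 268.4 + 273.2 + 277.2 + 274.9 + 273.6 + 272.2 + 272.5 + 273.8 + 269.6 + 276.7 + 270.4) / 12 = 272.9583
Moving ranges: 4.6, 4.8, 4.0, 2.3, 1.3, 1.4, 0.3, 1.3, 4.2, 7.1, 6.3; M̄R̄ = 37.6000 / 11 = 3.4182
LCL = X̄ − 3·M̄R̄/d₂ = 272.9583 − 3 × 3.4182 / 1.128 = 263.8674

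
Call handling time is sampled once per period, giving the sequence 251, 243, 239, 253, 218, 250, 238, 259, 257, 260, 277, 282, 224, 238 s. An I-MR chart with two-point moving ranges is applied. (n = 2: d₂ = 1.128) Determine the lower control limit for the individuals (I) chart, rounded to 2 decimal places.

203.18

X̄ = (251 + 243 + 239 + 253 + 218 + 250 + 238 + 259 + 257 + 260 + 277 + 282 + 224 + 238) / 14 = 249.2143
Moving ranges: 8, 4, 14, 35, 32, 12, 21, 2, 3, 17, 5, 58, 14; M̄R̄ = 225.0000 / 13 = 17.3077
LCL = X̄ − 3·M̄R̄/d₂ = 249.2143 − 3 × 17.3077 / 1.128 = 203.1832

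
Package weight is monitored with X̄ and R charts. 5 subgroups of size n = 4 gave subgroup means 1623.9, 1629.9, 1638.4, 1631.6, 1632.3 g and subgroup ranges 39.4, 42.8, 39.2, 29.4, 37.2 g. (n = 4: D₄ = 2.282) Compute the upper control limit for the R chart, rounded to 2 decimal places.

85.80

R̄ = (39.4 + 42.8 + 39.2 + 29.4 + 37.2) / 5 = 188.0000 / 5 = 37.6000
UCL_R = D₄·R̄ = 2.282 × 37.6000 = 85.8032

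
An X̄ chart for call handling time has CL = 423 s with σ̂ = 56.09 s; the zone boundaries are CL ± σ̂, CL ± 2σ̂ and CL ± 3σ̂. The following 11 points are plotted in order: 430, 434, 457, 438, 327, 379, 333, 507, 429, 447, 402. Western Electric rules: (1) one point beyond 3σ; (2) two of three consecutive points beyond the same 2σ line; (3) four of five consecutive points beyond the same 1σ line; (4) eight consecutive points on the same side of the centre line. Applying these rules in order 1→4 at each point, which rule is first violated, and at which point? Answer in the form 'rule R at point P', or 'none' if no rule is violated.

none

Zone of each point (C = within 1σ̂, B = 1σ̂–2σ̂, A = 2σ̂–3σ̂, * = beyond 3σ̂; sign = side of CL): 1:+C, 2:+C, 3:+C, 4:+C, 5:-B, 6:-C, 7:-B, 8:+B, 9:+C, 10:+C, 11:-C
No rule fires across all 11 points.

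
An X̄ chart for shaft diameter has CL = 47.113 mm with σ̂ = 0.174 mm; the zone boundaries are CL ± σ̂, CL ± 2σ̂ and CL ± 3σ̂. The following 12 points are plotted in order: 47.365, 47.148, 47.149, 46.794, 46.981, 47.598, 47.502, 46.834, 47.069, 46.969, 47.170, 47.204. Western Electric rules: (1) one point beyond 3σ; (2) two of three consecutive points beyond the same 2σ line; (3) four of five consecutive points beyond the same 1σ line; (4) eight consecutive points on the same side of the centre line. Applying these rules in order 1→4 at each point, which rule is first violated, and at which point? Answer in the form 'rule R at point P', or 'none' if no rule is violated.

Zone of each point (C = within 1σ̂, B = 1σ̂–2σ̂, A = 2σ̂–3σ̂, * = beyond 3σ̂; sign = side of CL): 1:+B, 2:+C, 3:+C, 4:-B, 5:-C, 6:+A, 7:+A, 8:-B, 9:-C, 10:-C, 11:+C, 12:+C
Rule 2 (two of three consecutive points beyond the same 2σ limit) is satisfied at point 7.

rule 2 at point 7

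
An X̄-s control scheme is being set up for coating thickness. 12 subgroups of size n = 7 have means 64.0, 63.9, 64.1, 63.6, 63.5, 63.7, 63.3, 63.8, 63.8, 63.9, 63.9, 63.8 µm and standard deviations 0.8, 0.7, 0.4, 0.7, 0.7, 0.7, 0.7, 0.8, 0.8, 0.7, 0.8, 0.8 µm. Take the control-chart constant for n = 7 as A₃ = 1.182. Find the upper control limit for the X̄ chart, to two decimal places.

64.62

X̄̄ = (64.0 + 63.9 + 64.1 + 63.6 + 63.5 + 63.7 + 63.3 + 63.8 + 63.8 + 63.9 + 63.9 + 63.8) / 12 = 63.7750
s̄ = (0.8 + 0.7 + 0.4 + 0.7 + 0.7 + 0.7 + 0.7 + 0.8 + 0.8 + 0.7 + 0.8 + 0.8) / 12 = 0.7167
UCL = X̄̄ + A₃·s̄ = 63.7750 + 1.182 × 0.7167 = 64.6221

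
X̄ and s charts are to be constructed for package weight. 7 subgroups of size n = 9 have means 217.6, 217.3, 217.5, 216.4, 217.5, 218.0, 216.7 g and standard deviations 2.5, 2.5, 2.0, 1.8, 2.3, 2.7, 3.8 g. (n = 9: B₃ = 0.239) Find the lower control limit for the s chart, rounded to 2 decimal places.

0.60

s̄ = (2.5 + 2.5 + 2.0 + 1.8 + 2.3 + 2.7 + 3.8) / 7 = 2.5143
LCL_s = B₃·s̄ = 0.239 × 2.5143 = 0.6009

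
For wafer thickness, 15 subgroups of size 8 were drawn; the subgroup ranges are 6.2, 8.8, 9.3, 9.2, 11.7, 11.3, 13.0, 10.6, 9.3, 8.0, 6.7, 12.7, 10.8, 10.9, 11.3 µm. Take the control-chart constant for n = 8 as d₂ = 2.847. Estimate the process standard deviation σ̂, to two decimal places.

R̄ = (6.2 + 8.8 + 9.3 + 9.2 + 11.7 + 11.3 + 13.0 + 10.6 + 9.3 + 8.0 + 6.7 + 12.7 + 10.8 + 10.9 + 11.3) / 15 = 9.9867
σ̂ = R̄ / d₂ = 9.9867 / 2.847 = 3.5078

3.51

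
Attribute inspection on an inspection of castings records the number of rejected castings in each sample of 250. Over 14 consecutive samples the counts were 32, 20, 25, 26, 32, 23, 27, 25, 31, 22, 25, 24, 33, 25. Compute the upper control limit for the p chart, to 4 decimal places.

p̄ = Σdᵢ / (k·n) = 370 / (14 × 250) = 0.10571
UCL = p̄ + 3·√(p̄(1−p̄)/n) = 0.10571 + 3 × √(0.10571×0.89429/250) = 0.10571 + 3 × 0.01945 = 0.16405

0.1641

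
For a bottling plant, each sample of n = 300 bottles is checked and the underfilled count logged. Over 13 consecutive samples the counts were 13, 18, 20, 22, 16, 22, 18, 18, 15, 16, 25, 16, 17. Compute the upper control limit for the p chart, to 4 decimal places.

p̄ = Σdᵢ / (k·n) = 236 / (13 × 300) = 0.06051
UCL = p̄ + 3·√(p̄(1−p̄)/n) = 0.06051 + 3 × √(0.06051×0.93949/300) = 0.06051 + 3 × 0.01377 = 0.10181

0.1018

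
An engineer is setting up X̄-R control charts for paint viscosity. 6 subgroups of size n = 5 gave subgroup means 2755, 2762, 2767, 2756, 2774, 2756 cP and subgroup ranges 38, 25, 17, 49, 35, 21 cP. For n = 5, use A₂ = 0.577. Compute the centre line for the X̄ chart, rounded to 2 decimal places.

X̄̄ = (2755 + 2762 + 2767 + 2756 + 2774 + 2756) / 6 = 16570.0000 / 6 = 2761.6667
CL = X̄̄ = 2761.6667

2761.67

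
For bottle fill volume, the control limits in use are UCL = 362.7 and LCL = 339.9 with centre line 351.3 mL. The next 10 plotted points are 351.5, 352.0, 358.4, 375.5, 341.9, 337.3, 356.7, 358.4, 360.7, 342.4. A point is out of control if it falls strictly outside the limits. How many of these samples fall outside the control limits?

Compare each point to [339.9, 362.7]: sample 4 = 375.5 > UCL; sample 6 = 337.3 < LCL.

2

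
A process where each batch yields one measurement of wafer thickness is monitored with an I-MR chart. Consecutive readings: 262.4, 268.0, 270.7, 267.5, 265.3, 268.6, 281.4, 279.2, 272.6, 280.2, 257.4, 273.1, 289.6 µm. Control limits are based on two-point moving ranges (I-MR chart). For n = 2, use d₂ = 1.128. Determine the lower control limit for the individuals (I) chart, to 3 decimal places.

249.571

X̄ = (262.4 + 268.0 + 270.7 + 267.5 + 265.3 + 268.6 + 281.4 + 279.2 + 272.6 + 280.2 + 257.4 + 273.1 + 289.6) / 13 = 272.0000
Moving ranges: 5.6, 2.7, 3.2, 2.2, 3.3, 12.8, 2.2, 6.6, 7.6, 22.8, 15.7, 16.5; M̄R̄ = 101.2000 / 12 = 8.4333
LCL = X̄ − 3·M̄R̄/d₂ = 272.0000 − 3 × 8.4333 / 1.128 = 249.5709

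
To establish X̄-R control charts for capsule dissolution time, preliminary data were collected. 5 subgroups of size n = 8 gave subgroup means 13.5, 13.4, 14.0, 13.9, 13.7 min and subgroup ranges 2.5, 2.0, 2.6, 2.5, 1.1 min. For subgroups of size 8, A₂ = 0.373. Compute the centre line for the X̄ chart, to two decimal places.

X̄̄ = (13.5 + 13.4 + 14.0 + 13.9 + 13.7) / 5 = 68.5000 / 5 = 13.7000
CL = X̄̄ = 13.7000

13.70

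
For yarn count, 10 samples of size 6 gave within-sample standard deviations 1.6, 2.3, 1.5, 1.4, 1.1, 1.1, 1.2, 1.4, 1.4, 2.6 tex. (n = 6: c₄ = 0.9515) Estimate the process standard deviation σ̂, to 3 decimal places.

s̄ = (1.6 + 2.3 + 1.5 + 1.4 + 1.1 + 1.1 + 1.2 + 1.4 + 1.4 + 2.6) / 10 = 1.5600
σ̂ = s̄ / c₄ = 1.5600 / 0.9515 = 1.6395

1.640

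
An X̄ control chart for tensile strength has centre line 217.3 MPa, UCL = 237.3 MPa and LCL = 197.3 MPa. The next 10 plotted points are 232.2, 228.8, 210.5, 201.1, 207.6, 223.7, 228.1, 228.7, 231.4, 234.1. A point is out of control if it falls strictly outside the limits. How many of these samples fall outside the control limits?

All 10 points lie within [197.3, 237.3].

0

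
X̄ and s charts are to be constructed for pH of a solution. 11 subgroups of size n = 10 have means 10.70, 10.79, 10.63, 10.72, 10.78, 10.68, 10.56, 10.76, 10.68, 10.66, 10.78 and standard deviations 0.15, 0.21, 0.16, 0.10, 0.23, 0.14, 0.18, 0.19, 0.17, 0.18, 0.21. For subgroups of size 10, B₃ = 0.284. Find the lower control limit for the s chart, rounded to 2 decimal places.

s̄ = (0.15 + 0.21 + 0.16 + 0.10 + 0.23 + 0.14 + 0.18 + 0.19 + 0.17 + 0.18 + 0.21) / 11 = 0.1745
LCL_s = B₃·s̄ = 0.284 × 0.1745 = 0.0496

0.05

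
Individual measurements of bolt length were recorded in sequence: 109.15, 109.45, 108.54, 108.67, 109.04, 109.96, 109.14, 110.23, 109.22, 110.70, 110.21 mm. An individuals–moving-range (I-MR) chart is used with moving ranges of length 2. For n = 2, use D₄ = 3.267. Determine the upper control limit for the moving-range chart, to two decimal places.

2.46

Moving ranges: 0.30, 0.91, 0.13, 0.37, 0.92, 0.82, 1.09, 1.01, 1.48, 0.49; M̄R̄ = 7.5200 / 10 = 0.7520
UCL_MR = D₄·M̄R̄ = 3.267 × 0.7520 = 2.4568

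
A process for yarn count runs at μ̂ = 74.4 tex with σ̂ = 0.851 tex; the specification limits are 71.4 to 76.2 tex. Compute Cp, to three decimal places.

0.940

Cp = (USL − LSL) / (6σ̂) = (76.2 − 71.4) / (6 × 0.851) = 4.8000 / 5.1060 = 0.9401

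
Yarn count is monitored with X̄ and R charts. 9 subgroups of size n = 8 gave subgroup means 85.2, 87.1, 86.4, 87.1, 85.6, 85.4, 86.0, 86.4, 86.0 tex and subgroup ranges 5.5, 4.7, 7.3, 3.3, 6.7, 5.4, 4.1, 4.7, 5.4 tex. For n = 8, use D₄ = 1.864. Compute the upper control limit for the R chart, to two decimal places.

R̄ = (5.5 + 4.7 + 7.3 + 3.3 + 6.7 + 5.4 + 4.1 + 4.7 + 5.4) / 9 = 47.1000 / 9 = 5.2333
UCL_R = D₄·R̄ = 1.864 × 5.2333 = 9.7549

9.75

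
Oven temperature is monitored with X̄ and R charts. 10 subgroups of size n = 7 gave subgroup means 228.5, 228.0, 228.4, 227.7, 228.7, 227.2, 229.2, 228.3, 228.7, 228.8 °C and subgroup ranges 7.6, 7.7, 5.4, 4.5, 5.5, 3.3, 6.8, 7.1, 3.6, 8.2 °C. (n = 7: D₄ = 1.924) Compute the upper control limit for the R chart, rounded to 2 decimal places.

11.49

R̄ = (7.6 + 7.7 + 5.4 + 4.5 + 5.5 + 3.3 + 6.8 + 7.1 + 3.6 + 8.2) / 10 = 59.7000 / 10 = 5.9700
UCL_R = D₄·R̄ = 1.924 × 5.9700 = 11.4863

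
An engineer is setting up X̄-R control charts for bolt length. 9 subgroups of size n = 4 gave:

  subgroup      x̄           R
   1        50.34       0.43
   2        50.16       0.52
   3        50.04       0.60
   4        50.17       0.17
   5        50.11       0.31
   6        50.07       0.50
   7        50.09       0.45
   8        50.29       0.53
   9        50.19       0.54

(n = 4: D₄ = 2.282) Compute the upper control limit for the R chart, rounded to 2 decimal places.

R̄ = (0.43 + 0.52 + 0.60 + 0.17 + 0.31 + 0.50 + 0.45 + 0.53 + 0.54) / 9 = 4.0500 / 9 = 0.4500
UCL_R = D₄·R̄ = 2.282 × 0.4500 = 1.0269

1.03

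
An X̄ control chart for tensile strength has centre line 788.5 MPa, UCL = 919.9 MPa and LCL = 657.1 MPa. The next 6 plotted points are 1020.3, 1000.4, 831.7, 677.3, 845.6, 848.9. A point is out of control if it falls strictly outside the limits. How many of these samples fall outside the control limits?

2

Compare each point to [657.1, 919.9]: sample 1 = 1020.3 > UCL; sample 2 = 1000.4 > UCL.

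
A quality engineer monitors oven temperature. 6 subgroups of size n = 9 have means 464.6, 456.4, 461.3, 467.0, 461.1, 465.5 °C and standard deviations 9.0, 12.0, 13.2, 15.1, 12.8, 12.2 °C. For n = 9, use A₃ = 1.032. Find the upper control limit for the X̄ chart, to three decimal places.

X̄̄ = (464.6 + 456.4 + 461.3 + 467.0 + 461.1 + 465.5) / 6 = 462.6500
s̄ = (9.0 + 12.0 + 13.2 + 15.1 + 12.8 + 12.2) / 6 = 12.3833
UCL = X̄̄ + A₃·s̄ = 462.6500 + 1.032 × 12.3833 = 475.4296

475.430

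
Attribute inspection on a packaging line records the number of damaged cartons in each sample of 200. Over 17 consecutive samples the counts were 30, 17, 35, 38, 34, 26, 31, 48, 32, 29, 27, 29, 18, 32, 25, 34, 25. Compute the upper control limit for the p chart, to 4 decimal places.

0.2257

p̄ = Σdᵢ / (k·n) = 510 / (17 × 200) = 0.15000
UCL = p̄ + 3·√(p̄(1−p̄)/n) = 0.15000 + 3 × √(0.15000×0.85000/200) = 0.15000 + 3 × 0.02525 = 0.22575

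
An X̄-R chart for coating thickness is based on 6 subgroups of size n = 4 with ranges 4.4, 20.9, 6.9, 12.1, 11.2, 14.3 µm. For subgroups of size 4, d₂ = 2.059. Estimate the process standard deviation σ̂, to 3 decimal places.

5.650

R̄ = (4.4 + 20.9 + 6.9 + 12.1 + 11.2 + 14.3) / 6 = 11.6333
σ̂ = R̄ / d₂ = 11.6333 / 2.059 = 5.6500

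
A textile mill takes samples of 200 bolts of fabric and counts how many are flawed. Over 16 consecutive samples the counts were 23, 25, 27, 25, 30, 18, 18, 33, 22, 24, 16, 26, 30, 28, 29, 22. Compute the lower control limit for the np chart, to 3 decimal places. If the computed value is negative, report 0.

10.779

p̄ = Σdᵢ / (k·n) = 396 / (16 × 200) = 0.12375
LCL = np̄ − 3·√(np̄(1−p̄)) = 24.7500 − 3 × 4.6570 = 10.7791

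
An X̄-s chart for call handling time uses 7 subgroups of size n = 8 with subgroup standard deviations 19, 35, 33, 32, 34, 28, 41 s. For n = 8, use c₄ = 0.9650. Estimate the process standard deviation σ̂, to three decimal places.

s̄ = (19 + 35 + 33 + 32 + 34 + 28 + 41) / 7 = 31.7143
σ̂ = s̄ / c₄ = 31.7143 / 0.9650 = 32.8645

32.865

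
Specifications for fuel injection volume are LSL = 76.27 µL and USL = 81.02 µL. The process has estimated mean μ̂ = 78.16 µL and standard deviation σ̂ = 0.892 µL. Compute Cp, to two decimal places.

Cp = (USL − LSL) / (6σ̂) = (81.02 − 76.27) / (6 × 0.892) = 4.7500 / 5.3520 = 0.8875

0.89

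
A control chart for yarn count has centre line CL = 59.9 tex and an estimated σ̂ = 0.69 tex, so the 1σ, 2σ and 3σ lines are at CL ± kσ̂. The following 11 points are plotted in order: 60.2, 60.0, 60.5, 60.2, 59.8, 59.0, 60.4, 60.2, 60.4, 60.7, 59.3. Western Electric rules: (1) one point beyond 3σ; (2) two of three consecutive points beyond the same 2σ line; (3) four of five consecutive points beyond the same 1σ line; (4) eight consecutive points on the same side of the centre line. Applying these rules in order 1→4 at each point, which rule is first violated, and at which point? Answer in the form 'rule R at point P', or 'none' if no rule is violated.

Zone of each point (C = within 1σ̂, B = 1σ̂–2σ̂, A = 2σ̂–3σ̂, * = beyond 3σ̂; sign = side of CL): 1:+C, 2:+C, 3:+C, 4:+C, 5:-C, 6:-B, 7:+C, 8:+C, 9:+C, 10:+B, 11:-C
No rule fires across all 11 points.

none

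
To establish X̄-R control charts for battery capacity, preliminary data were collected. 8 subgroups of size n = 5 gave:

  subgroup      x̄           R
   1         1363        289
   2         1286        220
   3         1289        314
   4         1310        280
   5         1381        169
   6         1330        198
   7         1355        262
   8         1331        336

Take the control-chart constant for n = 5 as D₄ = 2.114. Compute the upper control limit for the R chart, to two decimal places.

R̄ = (289 + 220 + 314 + 280 + 169 + 198 + 262 + 336) / 8 = 2068.0000 / 8 = 258.5000
UCL_R = D₄·R̄ = 2.114 × 258.5000 = 546.4690

546.47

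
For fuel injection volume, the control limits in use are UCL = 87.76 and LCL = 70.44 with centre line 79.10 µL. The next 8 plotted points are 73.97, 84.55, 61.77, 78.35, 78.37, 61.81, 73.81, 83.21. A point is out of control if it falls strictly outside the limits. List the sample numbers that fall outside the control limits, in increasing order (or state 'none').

3, 6

Compare each point to [70.44, 87.76]: sample 3 = 61.77 < LCL; sample 6 = 61.81 < LCL.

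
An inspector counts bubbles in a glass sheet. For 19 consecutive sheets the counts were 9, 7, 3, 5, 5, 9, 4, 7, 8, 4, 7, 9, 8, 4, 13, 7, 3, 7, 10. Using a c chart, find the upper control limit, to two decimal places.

c̄ = (9 + 7 + 3 + 5 + 5 + 9 + 4 + 7 + 8 + 4 + 7 + 9 + 8 + 4 + 13 + 7 + 3 + 7 + 10) / 19 = 129 / 19 = 6.7895
UCL = c̄ + 3√c̄ = 6.7895 + 3 × √6.7895 = 6.7895 + 3 × 2.6057 = 14.6065

14.61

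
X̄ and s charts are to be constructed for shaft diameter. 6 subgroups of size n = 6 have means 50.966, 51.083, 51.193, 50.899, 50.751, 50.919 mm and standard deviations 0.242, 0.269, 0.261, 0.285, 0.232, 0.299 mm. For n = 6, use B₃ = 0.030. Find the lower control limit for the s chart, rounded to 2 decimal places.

0.01

s̄ = (0.242 + 0.269 + 0.261 + 0.285 + 0.232 + 0.299) / 6 = 0.2647
LCL_s = B₃·s̄ = 0.030 × 0.2647 = 0.0079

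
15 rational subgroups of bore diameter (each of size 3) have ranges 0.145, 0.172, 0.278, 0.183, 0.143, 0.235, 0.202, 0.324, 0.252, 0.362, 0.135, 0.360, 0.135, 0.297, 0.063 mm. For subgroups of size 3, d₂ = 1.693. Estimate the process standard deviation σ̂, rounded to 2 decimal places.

0.13

R̄ = (0.145 + 0.172 + 0.278 + 0.183 + 0.143 + 0.235 + 0.202 + 0.324 + 0.252 + 0.362 + 0.135 + 0.360 + 0.135 + 0.297 + 0.063) / 15 = 0.2191
σ̂ = R̄ / d₂ = 0.2191 / 1.693 = 0.1294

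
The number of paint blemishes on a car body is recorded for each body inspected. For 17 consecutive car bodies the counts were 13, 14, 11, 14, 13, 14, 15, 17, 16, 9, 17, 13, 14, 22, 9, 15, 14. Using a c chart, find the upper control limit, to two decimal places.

c̄ = (13 + 14 + 11 + 14 + 13 + 14 + 15 + 17 + 16 + 9 + 17 + 13 + 14 + 22 + 9 + 15 + 14) / 17 = 240 / 17 = 14.1176
UCL = c̄ + 3√c̄ = 14.1176 + 3 × √14.1176 = 14.1176 + 3 × 3.7573 = 25.3897

25.39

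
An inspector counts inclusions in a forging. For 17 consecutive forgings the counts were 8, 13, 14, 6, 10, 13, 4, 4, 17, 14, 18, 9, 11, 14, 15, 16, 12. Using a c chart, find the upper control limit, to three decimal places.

c̄ = (8 + 13 + 14 + 6 + 10 + 13 + 4 + 4 + 17 + 14 + 18 + 9 + 11 + 14 + 15 + 16 + 12) / 17 = 198 / 17 = 11.6471
UCL = c̄ + 3√c̄ = 11.6471 + 3 × √11.6471 = 11.6471 + 3 × 3.4128 = 21.8854

21.885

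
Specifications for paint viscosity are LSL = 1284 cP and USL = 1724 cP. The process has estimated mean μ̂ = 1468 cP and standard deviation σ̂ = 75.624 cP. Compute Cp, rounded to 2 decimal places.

0.97

Cp = (USL − LSL) / (6σ̂) = (1724 − 1284) / (6 × 75.624) = 440.0000 / 453.7440 = 0.9697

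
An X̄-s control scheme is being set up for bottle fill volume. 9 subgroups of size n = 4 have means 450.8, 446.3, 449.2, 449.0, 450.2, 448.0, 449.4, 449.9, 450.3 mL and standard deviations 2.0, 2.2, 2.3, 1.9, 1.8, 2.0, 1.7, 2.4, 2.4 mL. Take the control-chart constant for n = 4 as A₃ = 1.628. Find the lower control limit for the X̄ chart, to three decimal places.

445.851

X̄̄ = (450.8 + 446.3 + 449.2 + 449.0 + 450.2 + 448.0 + 449.4 + 449.9 + 450.3) / 9 = 449.2333
s̄ = (2.0 + 2.2 + 2.3 + 1.9 + 1.8 + 2.0 + 1.7 + 2.4 + 2.4) / 9 = 2.0778
LCL = X̄̄ − A₃·s̄ = 449.2333 − 1.628 × 2.0778 = 445.8507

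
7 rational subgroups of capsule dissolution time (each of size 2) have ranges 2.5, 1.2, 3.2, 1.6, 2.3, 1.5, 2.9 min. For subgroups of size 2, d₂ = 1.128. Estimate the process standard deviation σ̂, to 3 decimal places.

R̄ = (2.5 + 1.2 + 3.2 + 1.6 + 2.3 + 1.5 + 2.9) / 7 = 2.1714
σ̂ = R̄ / d₂ = 2.1714 / 1.128 = 1.9250

1.925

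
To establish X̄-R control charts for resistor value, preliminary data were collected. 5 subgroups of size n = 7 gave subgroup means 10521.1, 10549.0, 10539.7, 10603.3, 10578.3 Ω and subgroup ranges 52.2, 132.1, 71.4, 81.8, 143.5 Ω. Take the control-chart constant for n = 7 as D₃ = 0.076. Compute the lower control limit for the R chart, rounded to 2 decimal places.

R̄ = (52.2 + 132.1 + 71.4 + 81.8 + 143.5) / 5 = 481.0000 / 5 = 96.2000
LCL_R = D₃·R̄ = 0.076 × 96.2000 = 7.3112

7.31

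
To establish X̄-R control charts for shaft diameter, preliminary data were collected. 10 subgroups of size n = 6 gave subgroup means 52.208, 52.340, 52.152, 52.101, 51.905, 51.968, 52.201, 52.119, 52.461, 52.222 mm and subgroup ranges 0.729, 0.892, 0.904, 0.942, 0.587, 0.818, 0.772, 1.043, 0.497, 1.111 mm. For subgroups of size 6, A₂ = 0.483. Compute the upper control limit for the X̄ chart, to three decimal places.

X̄̄ = (52.208 + 52.340 + 52.152 + 52.101 + 51.905 + 51.968 + 52.201 + 52.119 + 52.461 + 52.222) / 10 = 521.6770 / 10 = 52.1677
R̄ = (0.729 + 0.892 + 0.904 + 0.942 + 0.587 + 0.818 + 0.772 + 1.043 + 0.497 + 1.111) / 10 = 8.2950 / 10 = 0.8295
UCL = X̄̄ + A₂·R̄ = 52.1677 + 0.483 × 0.8295 = 52.5683

52.568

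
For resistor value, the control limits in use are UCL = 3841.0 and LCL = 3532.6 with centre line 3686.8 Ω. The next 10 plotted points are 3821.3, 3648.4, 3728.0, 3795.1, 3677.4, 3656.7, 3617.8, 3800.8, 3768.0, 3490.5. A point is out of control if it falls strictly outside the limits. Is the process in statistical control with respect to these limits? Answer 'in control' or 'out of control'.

out of control

Compare each point to [3532.6, 3841.0]: sample 10 = 3490.5 < LCL.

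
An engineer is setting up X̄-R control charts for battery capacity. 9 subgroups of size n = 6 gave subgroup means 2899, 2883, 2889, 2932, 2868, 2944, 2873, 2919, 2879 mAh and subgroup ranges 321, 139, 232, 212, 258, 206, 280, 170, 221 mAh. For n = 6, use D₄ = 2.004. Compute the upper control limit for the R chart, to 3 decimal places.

R̄ = (321 + 139 + 232 + 212 + 258 + 206 + 280 + 170 + 221) / 9 = 2039.0000 / 9 = 226.5556
UCL_R = D₄·R̄ = 2.004 × 226.5556 = 454.0173

454.017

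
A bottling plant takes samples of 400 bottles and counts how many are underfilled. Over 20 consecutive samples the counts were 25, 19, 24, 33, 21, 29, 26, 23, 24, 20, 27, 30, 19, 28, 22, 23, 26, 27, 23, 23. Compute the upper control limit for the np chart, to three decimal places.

39.015

p̄ = Σdᵢ / (k·n) = 492 / (20 × 400) = 0.06150
UCL = np̄ + 3·√(np̄(1−p̄)) = 24.6000 + 3 × √(24.6000×0.93850) = 24.6000 + 3 × 4.8049 = 39.0147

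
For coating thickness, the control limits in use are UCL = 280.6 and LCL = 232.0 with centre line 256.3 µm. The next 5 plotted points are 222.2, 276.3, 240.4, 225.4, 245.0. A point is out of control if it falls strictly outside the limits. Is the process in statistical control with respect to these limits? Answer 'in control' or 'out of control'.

out of control

Compare each point to [232.0, 280.6]: sample 1 = 222.2 < LCL; sample 4 = 225.4 < LCL.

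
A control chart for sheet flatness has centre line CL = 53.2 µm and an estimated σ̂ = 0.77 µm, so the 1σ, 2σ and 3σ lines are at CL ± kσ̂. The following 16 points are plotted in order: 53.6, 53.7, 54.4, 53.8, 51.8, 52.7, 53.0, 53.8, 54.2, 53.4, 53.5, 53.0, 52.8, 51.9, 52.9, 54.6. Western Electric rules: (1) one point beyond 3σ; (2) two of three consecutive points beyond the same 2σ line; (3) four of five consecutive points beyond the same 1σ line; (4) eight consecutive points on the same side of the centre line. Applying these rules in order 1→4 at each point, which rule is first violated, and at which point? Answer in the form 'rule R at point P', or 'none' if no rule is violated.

none

Zone of each point (C = within 1σ̂, B = 1σ̂–2σ̂, A = 2σ̂–3σ̂, * = beyond 3σ̂; sign = side of CL): 1:+C, 2:+C, 3:+B, 4:+C, 5:-B, 6:-C, 7:-C, 8:+C, 9:+B, 10:+C, 11:+C, 12:-C, 13:-C, 14:-B, 15:-C, 16:+B
No rule fires across all 16 points.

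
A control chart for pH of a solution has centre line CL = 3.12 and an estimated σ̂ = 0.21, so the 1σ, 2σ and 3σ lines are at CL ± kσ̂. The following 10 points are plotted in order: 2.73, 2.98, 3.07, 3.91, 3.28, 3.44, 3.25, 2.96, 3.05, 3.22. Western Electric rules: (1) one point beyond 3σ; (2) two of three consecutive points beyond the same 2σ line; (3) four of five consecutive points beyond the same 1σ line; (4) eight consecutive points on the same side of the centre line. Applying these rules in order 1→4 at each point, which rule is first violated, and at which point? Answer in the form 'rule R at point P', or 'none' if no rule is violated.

rule 1 at point 4

Zone of each point (C = within 1σ̂, B = 1σ̂–2σ̂, A = 2σ̂–3σ̂, * = beyond 3σ̂; sign = side of CL): 1:-B, 2:-C, 3:-C, 4:+*, 5:+C, 6:+B, 7:+C, 8:-C, 9:-C, 10:+C
Rule 1 (one point beyond the 3σ limits) is satisfied at point 4.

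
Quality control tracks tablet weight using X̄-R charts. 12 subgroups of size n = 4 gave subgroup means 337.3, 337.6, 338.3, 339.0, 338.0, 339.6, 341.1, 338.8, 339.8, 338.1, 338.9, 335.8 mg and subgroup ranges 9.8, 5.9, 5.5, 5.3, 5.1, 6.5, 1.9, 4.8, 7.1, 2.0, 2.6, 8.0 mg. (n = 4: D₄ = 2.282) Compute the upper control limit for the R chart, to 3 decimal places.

12.266

R̄ = (9.8 + 5.9 + 5.5 + 5.3 + 5.1 + 6.5 + 1.9 + 4.8 + 7.1 + 2.0 + 2.6 + 8.0) / 12 = 64.5000 / 12 = 5.3750
UCL_R = D₄·R̄ = 2.282 × 5.3750 = 12.2658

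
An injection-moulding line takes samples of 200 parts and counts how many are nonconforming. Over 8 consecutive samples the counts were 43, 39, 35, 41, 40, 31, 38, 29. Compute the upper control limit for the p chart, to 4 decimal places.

p̄ = Σdᵢ / (k·n) = 296 / (8 × 200) = 0.18500
UCL = p̄ + 3·√(p̄(1−p̄)/n) = 0.18500 + 3 × √(0.18500×0.81500/200) = 0.18500 + 3 × 0.02746 = 0.26737

0.2674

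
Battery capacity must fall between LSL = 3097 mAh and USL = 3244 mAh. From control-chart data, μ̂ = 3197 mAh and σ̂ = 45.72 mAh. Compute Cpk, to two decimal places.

Cpu = (USL − μ̂) / (3σ̂) = (3244 − 3197) / (3 × 45.72) = 0.3427; Cpl = (μ̂ − LSL) / (3σ̂) = (3197 − 3097) / (3 × 45.72) = 0.7291; Cpk = min(Cpu, Cpl) = 0.3427

0.34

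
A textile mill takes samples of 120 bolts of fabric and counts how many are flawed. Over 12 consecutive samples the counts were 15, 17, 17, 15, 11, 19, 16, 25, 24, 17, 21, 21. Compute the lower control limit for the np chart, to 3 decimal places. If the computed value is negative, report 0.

p̄ = Σdᵢ / (k·n) = 218 / (12 × 120) = 0.15139
LCL = np̄ − 3·√(np̄(1−p̄)) = 18.1667 − 3 × 3.9264 = 6.3875

6.388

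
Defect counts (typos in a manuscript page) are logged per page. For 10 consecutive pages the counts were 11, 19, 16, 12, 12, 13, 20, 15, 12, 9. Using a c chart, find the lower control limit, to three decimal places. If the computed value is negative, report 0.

2.715

c̄ = (11 + 19 + 16 + 12 + 12 + 13 + 20 + 15 + 12 + 9) / 10 = 139 / 10 = 13.9000
LCL = c̄ − 3√c̄ = 13.9000 − 3 × 3.7283 = 2.7152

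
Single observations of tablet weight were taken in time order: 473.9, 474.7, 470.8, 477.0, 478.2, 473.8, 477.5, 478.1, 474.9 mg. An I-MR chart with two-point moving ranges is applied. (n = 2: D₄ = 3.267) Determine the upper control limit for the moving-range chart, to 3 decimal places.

Moving ranges: 0.8, 3.9, 6.2, 1.2, 4.4, 3.7, 0.6, 3.2; M̄R̄ = 24.0000 / 8 = 3.0000
UCL_MR = D₄·M̄R̄ = 3.267 × 3.0000 = 9.8010

9.801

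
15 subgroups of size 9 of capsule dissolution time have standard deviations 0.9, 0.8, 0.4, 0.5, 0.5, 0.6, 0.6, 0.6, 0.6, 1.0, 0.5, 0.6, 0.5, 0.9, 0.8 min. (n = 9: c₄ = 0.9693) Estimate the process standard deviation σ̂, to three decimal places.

s̄ = (0.9 + 0.8 + 0.4 + 0.5 + 0.5 + 0.6 + 0.6 + 0.6 + 0.6 + 1.0 + 0.5 + 0.6 + 0.5 + 0.9 + 0.8) / 15 = 0.6533
σ̂ = s̄ / c₄ = 0.6533 / 0.9693 = 0.6740

0.674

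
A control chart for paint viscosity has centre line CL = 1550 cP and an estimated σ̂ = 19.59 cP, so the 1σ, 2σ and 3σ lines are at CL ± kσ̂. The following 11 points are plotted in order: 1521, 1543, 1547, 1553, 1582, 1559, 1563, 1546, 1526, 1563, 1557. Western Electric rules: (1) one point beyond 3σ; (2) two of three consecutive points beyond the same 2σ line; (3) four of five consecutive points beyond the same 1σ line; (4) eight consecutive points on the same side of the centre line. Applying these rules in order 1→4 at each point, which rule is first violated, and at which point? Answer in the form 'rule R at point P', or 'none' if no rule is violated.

none

Zone of each point (C = within 1σ̂, B = 1σ̂–2σ̂, A = 2σ̂–3σ̂, * = beyond 3σ̂; sign = side of CL): 1:-B, 2:-C, 3:-C, 4:+C, 5:+B, 6:+C, 7:+C, 8:-C, 9:-B, 10:+C, 11:+C
No rule fires across all 11 points.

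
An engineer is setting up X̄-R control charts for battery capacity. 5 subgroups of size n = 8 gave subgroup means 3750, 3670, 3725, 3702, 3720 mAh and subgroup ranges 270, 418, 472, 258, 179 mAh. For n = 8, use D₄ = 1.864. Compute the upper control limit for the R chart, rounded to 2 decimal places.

R̄ = (270 + 418 + 472 + 258 + 179) / 5 = 1597.0000 / 5 = 319.4000
UCL_R = D₄·R̄ = 1.864 × 319.4000 = 595.3616

595.36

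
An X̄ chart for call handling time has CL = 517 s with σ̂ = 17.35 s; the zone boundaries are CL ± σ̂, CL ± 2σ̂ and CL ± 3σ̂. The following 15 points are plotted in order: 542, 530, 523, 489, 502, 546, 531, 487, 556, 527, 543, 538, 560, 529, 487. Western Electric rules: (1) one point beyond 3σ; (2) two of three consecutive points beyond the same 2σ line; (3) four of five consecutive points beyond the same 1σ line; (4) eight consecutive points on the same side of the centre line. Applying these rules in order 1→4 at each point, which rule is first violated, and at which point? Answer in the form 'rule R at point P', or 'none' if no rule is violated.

Zone of each point (C = within 1σ̂, B = 1σ̂–2σ̂, A = 2σ̂–3σ̂, * = beyond 3σ̂; sign = side of CL): 1:+B, 2:+C, 3:+C, 4:-B, 5:-C, 6:+B, 7:+C, 8:-B, 9:+A, 10:+C, 11:+B, 12:+B, 13:+A, 14:+C, 15:-B
Rule 3 (four of five consecutive points beyond the same 1σ limit) is satisfied at point 13.

rule 3 at point 13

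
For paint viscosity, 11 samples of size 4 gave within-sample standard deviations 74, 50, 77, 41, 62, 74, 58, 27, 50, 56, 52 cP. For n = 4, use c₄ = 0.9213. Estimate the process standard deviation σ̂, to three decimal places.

61.277

s̄ = (74 + 50 + 77 + 41 + 62 + 74 + 58 + 27 + 50 + 56 + 52) / 11 = 56.4545
σ̂ = s̄ / c₄ = 56.4545 / 0.9213 = 61.2770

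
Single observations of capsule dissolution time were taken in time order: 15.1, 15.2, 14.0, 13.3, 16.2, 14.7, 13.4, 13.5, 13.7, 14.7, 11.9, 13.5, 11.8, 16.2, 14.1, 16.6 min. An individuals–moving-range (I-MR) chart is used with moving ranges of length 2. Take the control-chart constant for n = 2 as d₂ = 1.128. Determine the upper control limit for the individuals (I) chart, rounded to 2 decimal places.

X̄ = (15.1 + 15.2 + 14.0 + 13.3 + 16.2 + 14.7 + 13.4 + 13.5 + 13.7 + 14.7 + 11.9 + 13.5 + 11.8 + 16.2 + 14.1 + 16.6) / 16 = 14.2438
Moving ranges: 0.1, 1.2, 0.7, 2.9, 1.5, 1.3, 0.1, 0.2, 1.0, 2.8, 1.6, 1.7, 4.4, 2.1, 2.5; M̄R̄ = 24.1000 / 15 = 1.6067
UCL = X̄ + 3·M̄R̄/d₂ = 14.2438 + 3 × 1.6067 / 1.128 = 18.5168

18.52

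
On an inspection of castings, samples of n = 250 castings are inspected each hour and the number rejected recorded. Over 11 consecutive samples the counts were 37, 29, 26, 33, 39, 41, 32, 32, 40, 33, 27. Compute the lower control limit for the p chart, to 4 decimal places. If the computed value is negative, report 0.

p̄ = Σdᵢ / (k·n) = 369 / (11 × 250) = 0.13418
LCL = p̄ − 3·√(p̄(1−p̄)/n) = 0.13418 − 3 × 0.02156 = 0.06951

0.0695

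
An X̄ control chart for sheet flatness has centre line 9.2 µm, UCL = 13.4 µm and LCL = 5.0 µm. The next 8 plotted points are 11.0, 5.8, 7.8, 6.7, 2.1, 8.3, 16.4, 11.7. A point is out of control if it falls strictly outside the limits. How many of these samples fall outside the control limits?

Compare each point to [5.0, 13.4]: sample 5 = 2.1 < LCL; sample 7 = 16.4 > UCL.

2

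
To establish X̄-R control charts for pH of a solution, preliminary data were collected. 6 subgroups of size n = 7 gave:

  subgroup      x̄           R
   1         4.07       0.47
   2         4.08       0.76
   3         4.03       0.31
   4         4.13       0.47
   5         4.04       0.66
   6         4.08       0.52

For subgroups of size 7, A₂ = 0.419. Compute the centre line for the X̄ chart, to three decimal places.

X̄̄ = (4.07 + 4.08 + 4.03 + 4.13 + 4.04 + 4.08) / 6 = 24.4300 / 6 = 4.0717
CL = X̄̄ = 4.0717

4.072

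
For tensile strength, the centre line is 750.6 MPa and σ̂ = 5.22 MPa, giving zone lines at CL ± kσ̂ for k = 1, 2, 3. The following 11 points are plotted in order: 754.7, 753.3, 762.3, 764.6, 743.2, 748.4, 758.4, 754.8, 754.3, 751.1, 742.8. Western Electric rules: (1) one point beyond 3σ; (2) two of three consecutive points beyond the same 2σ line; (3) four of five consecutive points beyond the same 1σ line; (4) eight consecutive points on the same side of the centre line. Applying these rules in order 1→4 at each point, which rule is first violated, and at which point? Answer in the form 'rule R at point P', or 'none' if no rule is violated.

Zone of each point (C = within 1σ̂, B = 1σ̂–2σ̂, A = 2σ̂–3σ̂, * = beyond 3σ̂; sign = side of CL): 1:+C, 2:+C, 3:+A, 4:+A, 5:-B, 6:-C, 7:+B, 8:+C, 9:+C, 10:+C, 11:-B
Rule 2 (two of three consecutive points beyond the same 2σ limit) is satisfied at point 4.

rule 2 at point 4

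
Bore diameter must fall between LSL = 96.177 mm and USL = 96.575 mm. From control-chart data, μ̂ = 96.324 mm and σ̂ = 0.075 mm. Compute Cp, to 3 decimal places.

0.884

Cp = (USL − LSL) / (6σ̂) = (96.575 − 96.177) / (6 × 0.075) = 0.3980 / 0.4500 = 0.8844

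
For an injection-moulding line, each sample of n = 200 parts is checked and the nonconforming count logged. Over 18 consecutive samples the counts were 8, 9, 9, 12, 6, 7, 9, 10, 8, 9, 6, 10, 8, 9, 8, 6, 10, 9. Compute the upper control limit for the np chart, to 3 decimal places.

p̄ = Σdᵢ / (k·n) = 153 / (18 × 200) = 0.04250
UCL = np̄ + 3·√(np̄(1−p̄)) = 8.5000 + 3 × √(8.5000×0.95750) = 8.5000 + 3 × 2.8528 = 17.0585

17.059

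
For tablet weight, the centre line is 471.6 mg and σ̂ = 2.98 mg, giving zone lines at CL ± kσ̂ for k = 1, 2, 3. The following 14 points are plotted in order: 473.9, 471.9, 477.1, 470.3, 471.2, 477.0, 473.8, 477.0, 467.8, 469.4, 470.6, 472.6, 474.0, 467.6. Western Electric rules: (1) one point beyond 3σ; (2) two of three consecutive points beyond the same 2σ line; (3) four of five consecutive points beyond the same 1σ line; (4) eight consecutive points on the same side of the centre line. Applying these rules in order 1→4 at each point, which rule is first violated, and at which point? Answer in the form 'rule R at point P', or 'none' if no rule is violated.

none

Zone of each point (C = within 1σ̂, B = 1σ̂–2σ̂, A = 2σ̂–3σ̂, * = beyond 3σ̂; sign = side of CL): 1:+C, 2:+C, 3:+B, 4:-C, 5:-C, 6:+B, 7:+C, 8:+B, 9:-B, 10:-C, 11:-C, 12:+C, 13:+C, 14:-B
No rule fires across all 14 points.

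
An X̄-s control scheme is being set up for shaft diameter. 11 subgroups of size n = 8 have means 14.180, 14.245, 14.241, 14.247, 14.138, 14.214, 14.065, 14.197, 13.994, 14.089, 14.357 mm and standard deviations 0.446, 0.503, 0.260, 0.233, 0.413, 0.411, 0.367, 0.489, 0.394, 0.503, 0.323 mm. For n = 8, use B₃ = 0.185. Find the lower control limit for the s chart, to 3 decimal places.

0.073

s̄ = (0.446 + 0.503 + 0.260 + 0.233 + 0.413 + 0.411 + 0.367 + 0.489 + 0.394 + 0.503 + 0.323) / 11 = 0.3947
LCL_s = B₃·s̄ = 0.185 × 0.3947 = 0.0730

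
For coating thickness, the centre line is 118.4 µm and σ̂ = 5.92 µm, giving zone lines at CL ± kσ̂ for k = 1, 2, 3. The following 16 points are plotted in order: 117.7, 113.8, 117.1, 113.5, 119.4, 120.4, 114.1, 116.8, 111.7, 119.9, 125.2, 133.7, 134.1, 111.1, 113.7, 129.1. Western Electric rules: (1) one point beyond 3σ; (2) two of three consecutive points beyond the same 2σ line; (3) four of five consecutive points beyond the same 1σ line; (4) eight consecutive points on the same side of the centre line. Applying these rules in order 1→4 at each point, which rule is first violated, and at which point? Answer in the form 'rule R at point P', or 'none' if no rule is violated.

rule 2 at point 13

Zone of each point (C = within 1σ̂, B = 1σ̂–2σ̂, A = 2σ̂–3σ̂, * = beyond 3σ̂; sign = side of CL): 1:-C, 2:-C, 3:-C, 4:-C, 5:+C, 6:+C, 7:-C, 8:-C, 9:-B, 10:+C, 11:+B, 12:+A, 13:+A, 14:-B, 15:-C, 16:+B
Rule 2 (two of three consecutive points beyond the same 2σ limit) is satisfied at point 13.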